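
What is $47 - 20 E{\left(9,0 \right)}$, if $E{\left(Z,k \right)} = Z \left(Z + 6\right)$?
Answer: $-2653$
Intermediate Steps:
$E{\left(Z,k \right)} = Z \left(6 + Z\right)$
$47 - 20 E{\left(9,0 \right)} = 47 - 20 \cdot 9 \left(6 + 9\right) = 47 - 20 \cdot 9 \cdot 15 = 47 - 2700 = -2653$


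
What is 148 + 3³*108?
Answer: 3064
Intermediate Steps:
148 + 3³*108 = 148 + 27*108 = 148 + 2916 = 3064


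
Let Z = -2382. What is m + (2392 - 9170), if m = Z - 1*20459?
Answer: -29619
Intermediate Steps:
m = -22841 (m = -2382 - 1*20459 = -2382 - 20459 = -22841)
m + (2392 - 9170) = -22841 + (2392 - 9170) = -22841 - 6778 = -29619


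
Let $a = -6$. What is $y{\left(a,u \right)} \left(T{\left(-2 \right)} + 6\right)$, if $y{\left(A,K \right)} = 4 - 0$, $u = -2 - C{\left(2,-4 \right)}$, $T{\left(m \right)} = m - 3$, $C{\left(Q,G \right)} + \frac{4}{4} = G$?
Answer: $4$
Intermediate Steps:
$C{\left(Q,G \right)} = -1 + G$
$T{\left(m \right)} = -3 + m$
$u = 3$ ($u = -2 - \left(-1 - 4\right) = -2 - -5 = -2 + 5 = 3$)
$y{\left(A,K \right)} = 4$ ($y{\left(A,K \right)} = 4 + 0 = 4$)
$y{\left(a,u \right)} \left(T{\left(-2 \right)} + 6\right) = 4 \left(\left(-3 - 2\right) + 6\right) = 4 \left(-5 + 6\right) = 4 \cdot 1 = 4$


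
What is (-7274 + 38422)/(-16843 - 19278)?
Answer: -31148/36121 ≈ -0.86232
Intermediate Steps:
(-7274 + 38422)/(-16843 - 19278) = 31148/(-36121) = 31148*(-1/36121) = -31148/36121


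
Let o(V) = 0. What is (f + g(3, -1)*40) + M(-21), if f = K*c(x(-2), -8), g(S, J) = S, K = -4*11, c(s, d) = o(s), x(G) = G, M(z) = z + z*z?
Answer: 540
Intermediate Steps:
M(z) = z + z²
c(s, d) = 0
K = -44
f = 0 (f = -44*0 = 0)
(f + g(3, -1)*40) + M(-21) = (0 + 3*40) - 21*(1 - 21) = (0 + 120) - 21*(-20) = 120 + 420 = 540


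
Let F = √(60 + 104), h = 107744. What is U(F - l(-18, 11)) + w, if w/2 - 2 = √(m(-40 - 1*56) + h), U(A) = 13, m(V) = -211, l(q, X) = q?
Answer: 17 + 2*√107533 ≈ 672.84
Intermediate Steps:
F = 2*√41 (F = √164 = 2*√41 ≈ 12.806)
w = 4 + 2*√107533 (w = 4 + 2*√(-211 + 107744) = 4 + 2*√107533 ≈ 659.84)
U(F - l(-18, 11)) + w = 13 + (4 + 2*√107533) = 17 + 2*√107533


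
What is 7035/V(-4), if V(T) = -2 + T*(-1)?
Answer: 7035/2 ≈ 3517.5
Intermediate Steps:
V(T) = -2 - T
7035/V(-4) = 7035/(-2 - 1*(-4)) = 7035/(-2 + 4) = 7035/2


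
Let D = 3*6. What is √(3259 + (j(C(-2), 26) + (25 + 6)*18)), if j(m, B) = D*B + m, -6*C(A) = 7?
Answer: √154218/6 ≈ 65.451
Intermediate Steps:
C(A) = -7/6 (C(A) = -⅙*7 = -7/6)
D = 18
j(m, B) = m + 18*B (j(m, B) = 18*B + m = m + 18*B)
√(3259 + (j(C(-2), 26) + (25 + 6)*18)) = √(3259 + ((-7/6 + 18*26) + (25 + 6)*18)) = √(3259 + ((-7/6 + 468) + 31*18)) = √(3259 + (2801/6 + 558)) = √(3259 + 6149/6) = √(25703/6) = √154218/6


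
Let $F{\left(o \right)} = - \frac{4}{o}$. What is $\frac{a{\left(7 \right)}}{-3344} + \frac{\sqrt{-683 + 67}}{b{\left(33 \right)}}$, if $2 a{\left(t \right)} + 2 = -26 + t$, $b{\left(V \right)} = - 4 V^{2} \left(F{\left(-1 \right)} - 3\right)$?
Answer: $\frac{21}{6688} - \frac{i \sqrt{154}}{2178} \approx 0.00314 - 0.0056977 i$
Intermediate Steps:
$b{\left(V \right)} = - 4 V^{2}$ ($b{\left(V \right)} = - 4 V^{2} \left(- \frac{4}{-1} - 3\right) = - 4 V^{2} \left(\left(-4\right) \left(-1\right) - 3\right) = - 4 V^{2} \left(4 - 3\right) = - 4 V^{2} \cdot 1 = - 4 V^{2}$)
$a{\left(t \right)} = -14 + \frac{t}{2}$ ($a{\left(t \right)} = -1 + \frac{-26 + t}{2} = -1 + \left(-13 + \frac{t}{2}\right) = -14 + \frac{t}{2}$)
$\frac{a{\left(7 \right)}}{-3344} + \frac{\sqrt{-683 + 67}}{b{\left(33 \right)}} = \frac{-14 + \frac{1}{2} \cdot 7}{-3344} + \frac{\sqrt{-683 + 67}}{\left(-4\right) 33^{2}} = \left(-14 + \frac{7}{2}\right) \left(- \frac{1}{3344}\right) + \frac{\sqrt{-616}}{\left(-4\right) 1089} = \left(- \frac{21}{2}\right) \left(- \frac{1}{3344}\right) + \frac{2 i \sqrt{154}}{-4356} = \frac{21}{6688} + 2 i \sqrt{154} \left(- \frac{1}{4356}\right) = \frac{21}{6688} - \frac{i \sqrt{154}}{2178}$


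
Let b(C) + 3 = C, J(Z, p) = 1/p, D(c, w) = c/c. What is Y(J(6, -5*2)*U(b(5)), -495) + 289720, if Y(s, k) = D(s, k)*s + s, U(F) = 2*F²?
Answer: 1448592/5 ≈ 2.8972e+5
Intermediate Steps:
D(c, w) = 1
b(C) = -3 + C
Y(s, k) = 2*s (Y(s, k) = 1*s + s = s + s = 2*s)
Y(J(6, -5*2)*U(b(5)), -495) + 289720 = 2*((2*(-3 + 5)²)/((-5*2))) + 289720 = 2*((2*2²)/(-10)) + 289720 = 2*(-4/5) + 289720 = 2*(-⅒*8) + 289720 = 2*(-⅘) + 289720 = -8/5 + 289720 = 1448592/5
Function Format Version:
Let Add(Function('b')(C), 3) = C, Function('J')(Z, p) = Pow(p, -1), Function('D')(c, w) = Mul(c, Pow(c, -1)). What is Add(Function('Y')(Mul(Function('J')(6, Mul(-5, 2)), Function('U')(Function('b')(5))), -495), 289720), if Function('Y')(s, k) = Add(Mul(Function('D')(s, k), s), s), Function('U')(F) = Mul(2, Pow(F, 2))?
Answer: Rational(1448592, 5) ≈ 2.8972e+5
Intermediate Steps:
Function('D')(c, w) = 1
Function('b')(C) = Add(-3, C)
Function('Y')(s, k) = Mul(2, s) (Function('Y')(s, k) = Add(Mul(1, s), s) = Add(s, s) = Mul(2, s))
Add(Function('Y')(Mul(Function('J')(6, Mul(-5, 2)), Function('U')(Function('b')(5))), -495), 289720) = Add(Mul(2, Mul(Pow(Mul(-5, 2), -1), Mul(2, Pow(Add(-3, 5), 2)))), 289720) = Add(Mul(2, Mul(Pow(-10, -1), Mul(2, Pow(2, 2)))), 289720) = Add(Mul(2, Mul(Rational(-1, 10), Mul(2, 4))), 289720) = Add(Mul(2, Mul(Rational(-1, 10), 8)), 289720) = Add(Mul(2, Rational(-4, 5)), 289720) = Add(Rational(-8, 5), 289720) = Rational(1448592, 5)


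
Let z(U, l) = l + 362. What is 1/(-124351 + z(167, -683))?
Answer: -1/124672 ≈ -8.0210e-6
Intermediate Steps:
z(U, l) = 362 + l
1/(-124351 + z(167, -683)) = 1/(-124351 + (362 - 683)) = 1/(-124351 - 321) = 1/(-124672) = -1/124672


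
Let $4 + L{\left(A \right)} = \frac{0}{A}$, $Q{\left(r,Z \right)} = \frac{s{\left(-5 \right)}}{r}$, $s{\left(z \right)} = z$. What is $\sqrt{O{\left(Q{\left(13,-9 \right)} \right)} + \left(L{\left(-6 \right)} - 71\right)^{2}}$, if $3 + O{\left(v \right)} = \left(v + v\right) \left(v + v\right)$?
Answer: $\frac{\sqrt{950218}}{13} \approx 74.984$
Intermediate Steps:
$Q{\left(r,Z \right)} = - \frac{5}{r}$
$L{\left(A \right)} = -4$ ($L{\left(A \right)} = -4 + \frac{0}{A} = -4 + 0 = -4$)
$O{\left(v \right)} = -3 + 4 v^{2}$ ($O{\left(v \right)} = -3 + \left(v + v\right) \left(v + v\right) = -3 + 2 v 2 v = -3 + 4 v^{2}$)
$\sqrt{O{\left(Q{\left(13,-9 \right)} \right)} + \left(L{\left(-6 \right)} - 71\right)^{2}} = \sqrt{\left(-3 + 4 \left(- \frac{5}{13}\right)^{2}\right) + \left(-4 - 71\right)^{2}} = \sqrt{\left(-3 + 4 \left(\left(-5\right) \frac{1}{13}\right)^{2}\right) + \left(-4 - 71\right)^{2}} = \sqrt{\left(-3 + 4 \left(- \frac{5}{13}\right)^{2}\right) + \left(-75\right)^{2}} = \sqrt{\left(-3 + 4 \cdot \frac{25}{169}\right) + 5625} = \sqrt{\left(-3 + \frac{100}{169}\right) + 5625} = \sqrt{- \frac{407}{169} + 5625} = \sqrt{\frac{950218}{169}} = \frac{\sqrt{950218}}{13}$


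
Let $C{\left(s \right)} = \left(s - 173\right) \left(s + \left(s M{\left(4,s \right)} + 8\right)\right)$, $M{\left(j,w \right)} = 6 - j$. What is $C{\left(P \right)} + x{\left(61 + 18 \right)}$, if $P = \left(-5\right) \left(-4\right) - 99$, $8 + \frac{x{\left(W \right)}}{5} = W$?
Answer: $58063$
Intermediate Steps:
$x{\left(W \right)} = -40 + 5 W$
$P = -79$ ($P = 20 - 99 = -79$)
$C{\left(s \right)} = \left(-173 + s\right) \left(8 + 3 s\right)$ ($C{\left(s \right)} = \left(s - 173\right) \left(s + \left(s \left(6 - 4\right) + 8\right)\right) = \left(-173 + s\right) \left(s + \left(s \left(6 - 4\right) + 8\right)\right) = \left(-173 + s\right) \left(s + \left(s 2 + 8\right)\right) = \left(-173 + s\right) \left(s + \left(2 s + 8\right)\right) = \left(-173 + s\right) \left(s + \left(8 + 2 s\right)\right) = \left(-173 + s\right) \left(8 + 3 s\right)$)
$C{\left(P \right)} + x{\left(61 + 18 \right)} = \left(-1384 - -40369 + 3 \left(-79\right)^{2}\right) - \left(40 - 5 \left(61 + 18\right)\right) = \left(-1384 + 40369 + 3 \cdot 6241\right) + \left(-40 + 5 \cdot 79\right) = \left(-1384 + 40369 + 18723\right) + \left(-40 + 395\right) = 57708 + 355 = 58063$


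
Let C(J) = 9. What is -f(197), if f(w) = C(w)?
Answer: -9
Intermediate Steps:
f(w) = 9
-f(197) = -1*9 = -9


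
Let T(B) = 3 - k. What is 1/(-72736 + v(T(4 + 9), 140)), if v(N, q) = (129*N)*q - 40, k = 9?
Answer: -1/181136 ≈ -5.5207e-6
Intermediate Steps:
T(B) = -6 (T(B) = 3 - 1*9 = 3 - 9 = -6)
v(N, q) = -40 + 129*N*q (v(N, q) = 129*N*q - 40 = -40 + 129*N*q)
1/(-72736 + v(T(4 + 9), 140)) = 1/(-72736 + (-40 + 129*(-6)*140)) = 1/(-72736 + (-40 - 108360)) = 1/(-72736 - 108400) = 1/(-181136) = -1/181136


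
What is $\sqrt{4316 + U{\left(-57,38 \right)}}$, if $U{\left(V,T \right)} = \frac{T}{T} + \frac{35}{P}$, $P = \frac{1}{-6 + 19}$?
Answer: $2 \sqrt{1193} \approx 69.08$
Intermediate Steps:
$P = \frac{1}{13} \approx 0.076923$
$U{\left(V,T \right)} = 456$ ($U{\left(V,T \right)} = \frac{T}{T} + 35 \frac{1}{\frac{1}{13}} = 1 + 35 \cdot 13 = 1 + 455 = 456$)
$\sqrt{4316 + U{\left(-57,38 \right)}} = \sqrt{4316 + 456} = \sqrt{4772} = 2 \sqrt{1193}$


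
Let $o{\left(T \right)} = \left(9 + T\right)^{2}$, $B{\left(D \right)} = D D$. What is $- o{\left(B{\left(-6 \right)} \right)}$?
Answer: $-2025$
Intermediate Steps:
$B{\left(D \right)} = D^{2}$
$- o{\left(B{\left(-6 \right)} \right)} = - \left(9 + \left(-6\right)^{2}\right)^{2} = - \left(9 + 36\right)^{2} = - 45^{2} = \left(-1\right) 2025 = -2025$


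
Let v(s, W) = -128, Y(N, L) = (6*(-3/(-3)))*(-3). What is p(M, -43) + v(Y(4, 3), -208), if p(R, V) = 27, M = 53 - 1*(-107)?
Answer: -101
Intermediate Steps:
M = 160 (M = 53 + 107 = 160)
Y(N, L) = -18 (Y(N, L) = (6*(-3*(-⅓)))*(-3) = (6*1)*(-3) = 6*(-3) = -18)
p(M, -43) + v(Y(4, 3), -208) = 27 - 128 = -101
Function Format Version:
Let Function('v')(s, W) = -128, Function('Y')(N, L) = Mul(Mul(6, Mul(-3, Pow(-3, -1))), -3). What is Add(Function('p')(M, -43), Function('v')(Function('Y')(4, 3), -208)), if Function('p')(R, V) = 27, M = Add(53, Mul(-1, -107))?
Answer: -101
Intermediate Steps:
M = 160 (M = Add(53, 107) = 160)
Function('Y')(N, L) = -18 (Function('Y')(N, L) = Mul(Mul(6, Mul(-3, Rational(-1, 3))), -3) = Mul(Mul(6, 1), -3) = Mul(6, -3) = -18)
Add(Function('p')(M, -43), Function('v')(Function('Y')(4, 3), -208)) = Add(27, -128) = -101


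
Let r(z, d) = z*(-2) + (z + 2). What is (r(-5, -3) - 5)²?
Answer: 4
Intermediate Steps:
r(z, d) = 2 - z (r(z, d) = -2*z + (2 + z) = 2 - z)
(r(-5, -3) - 5)² = ((2 - 1*(-5)) - 5)² = ((2 + 5) - 5)² = (7 - 5)² = 2² = 4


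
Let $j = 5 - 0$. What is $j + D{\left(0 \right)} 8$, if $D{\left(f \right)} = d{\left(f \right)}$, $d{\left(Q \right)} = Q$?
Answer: $5$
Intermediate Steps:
$j = 5$ ($j = 5 + 0 = 5$)
$D{\left(f \right)} = f$
$j + D{\left(0 \right)} 8 = 5 + 0 \cdot 8 = 5 + 0 = 5$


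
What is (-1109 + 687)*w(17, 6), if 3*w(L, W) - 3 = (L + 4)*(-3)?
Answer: 8440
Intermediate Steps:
w(L, W) = -3 - L (w(L, W) = 1 + ((L + 4)*(-3))/3 = 1 + ((4 + L)*(-3))/3 = 1 + (-12 - 3*L)/3 = 1 + (-4 - L) = -3 - L)
(-1109 + 687)*w(17, 6) = (-1109 + 687)*(-3 - 1*17) = -422*(-3 - 17) = -422*(-20) = 8440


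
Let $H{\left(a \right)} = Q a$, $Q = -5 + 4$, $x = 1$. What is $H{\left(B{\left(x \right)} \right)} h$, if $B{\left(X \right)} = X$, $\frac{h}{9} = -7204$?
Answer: $64836$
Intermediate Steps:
$h = -64836$ ($h = 9 \left(-7204\right) = -64836$)
$Q = -1$
$H{\left(a \right)} = - a$
$H{\left(B{\left(x \right)} \right)} h = \left(-1\right) 1 \left(-64836\right) = \left(-1\right) \left(-64836\right) = 64836$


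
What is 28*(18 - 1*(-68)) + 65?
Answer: 2473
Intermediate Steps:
28*(18 - 1*(-68)) + 65 = 28*(18 + 68) + 65 = 28*86 + 65 = 2408 + 65 = 2473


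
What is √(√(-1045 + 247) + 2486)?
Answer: √(2486 + I*√798) ≈ 49.861 + 0.2833*I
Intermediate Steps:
√(√(-1045 + 247) + 2486) = √(√(-798) + 2486) = √(I*√798 + 2486) = √(2486 + I*√798)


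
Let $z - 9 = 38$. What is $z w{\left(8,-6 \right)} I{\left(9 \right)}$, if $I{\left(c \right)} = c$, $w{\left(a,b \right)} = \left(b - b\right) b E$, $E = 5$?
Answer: $0$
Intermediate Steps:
$z = 47$ ($z = 9 + 38 = 47$)
$w{\left(a,b \right)} = 0$ ($w{\left(a,b \right)} = \left(b - b\right) b 5 = 0 b 5 = 0 \cdot 5 = 0$)
$z w{\left(8,-6 \right)} I{\left(9 \right)} = 47 \cdot 0 \cdot 9 = 47 \cdot 0 = 0$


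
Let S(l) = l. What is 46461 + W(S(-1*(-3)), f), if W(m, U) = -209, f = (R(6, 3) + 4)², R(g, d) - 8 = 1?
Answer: 46252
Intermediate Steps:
R(g, d) = 9 (R(g, d) = 8 + 1 = 9)
f = 169 (f = (9 + 4)² = 13² = 169)
46461 + W(S(-1*(-3)), f) = 46461 - 209 = 46252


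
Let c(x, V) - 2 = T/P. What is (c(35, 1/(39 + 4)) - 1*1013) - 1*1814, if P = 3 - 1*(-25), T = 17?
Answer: -79083/28 ≈ -2824.4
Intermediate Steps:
P = 28 (P = 3 + 25 = 28)
c(x, V) = 73/28 (c(x, V) = 2 + 17/28 = 73/28)
(c(35, 1/(39 + 4)) - 1*1013) - 1*1814 = (73/28 - 1*1013) - 1*1814 = (73/28 - 1013) - 1814 = -28291/28 - 1814 = -79083/28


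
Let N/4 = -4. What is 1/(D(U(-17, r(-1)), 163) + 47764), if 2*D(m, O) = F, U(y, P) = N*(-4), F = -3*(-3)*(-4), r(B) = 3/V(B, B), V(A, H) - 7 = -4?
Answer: 1/47746 ≈ 2.0944e-5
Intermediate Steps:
N = -16 (N = 4*(-4) = -16)
V(A, H) = 3 (V(A, H) = 7 - 4 = 3)
r(B) = 1 (r(B) = 3/3 = 3*(⅓) = 1)
F = -36 (F = 9*(-4) = -36)
U(y, P) = 64 (U(y, P) = -16*(-4) = 64)
D(m, O) = -18 (D(m, O) = (½)*(-36) = -18)
1/(D(U(-17, r(-1)), 163) + 47764) = 1/(-18 + 47764) = 1/47746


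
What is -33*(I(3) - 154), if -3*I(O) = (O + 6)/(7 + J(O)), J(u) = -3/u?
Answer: 10197/2 ≈ 5098.5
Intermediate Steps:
I(O) = -(6 + O)/(3*(7 - 3/O)) (I(O) = -(O + 6)/(3*(7 - 3/O)) = -(6 + O)/(3*(7 - 3/O)))
-33*(I(3) - 154) = -33*(-1*3*(6 + 3)/(-9 + 21*3) - 154) = -33*(-1*3*9/(-9 + 63) - 154) = -33*(-1*3*9/54 - 154) = -33*(-1*3*1/54*9 - 154) = -33*(-½ - 154) = -33*(-309/2) = 10197/2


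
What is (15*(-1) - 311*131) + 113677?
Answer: 72921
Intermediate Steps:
(15*(-1) - 311*131) + 113677 = (-15 - 40741) + 113677 = -40756 + 113677 = 72921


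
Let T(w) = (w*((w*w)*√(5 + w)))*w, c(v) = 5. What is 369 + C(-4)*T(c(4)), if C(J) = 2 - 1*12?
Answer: 369 - 6250*√10 ≈ -19395.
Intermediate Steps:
C(J) = -10 (C(J) = 2 - 12 = -10)
T(w) = w⁴*√(5 + w) (T(w) = (w*(w²*√(5 + w)))*w = (w³*√(5 + w))*w = w⁴*√(5 + w))
369 + C(-4)*T(c(4)) = 369 - 10*5⁴*√(5 + 5) = 369 - 6250*√10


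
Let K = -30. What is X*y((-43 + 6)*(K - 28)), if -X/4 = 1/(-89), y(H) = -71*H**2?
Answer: -1307909744/89 ≈ -1.4696e+7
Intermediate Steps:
X = 4/89 (X = -4/(-89) = -4*(-1/89) = 4/89 ≈ 0.044944)
X*y((-43 + 6)*(K - 28)) = 4*(-71*(-43 + 6)**2*(-30 - 28)**2)/89 = 4*(-71*(-37*(-58))**2)/89 = 4*(-71*2146**2)/89 = 4*(-71*4605316)/89 = (4/89)*(-326977436) = -1307909744/89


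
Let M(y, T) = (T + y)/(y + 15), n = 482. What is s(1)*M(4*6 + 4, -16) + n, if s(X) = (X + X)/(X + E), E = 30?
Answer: 642530/1333 ≈ 482.02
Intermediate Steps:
M(y, T) = (T + y)/(15 + y)
s(X) = 2*X/(30 + X) (s(X) = (X + X)/(X + 30) = (2*X)/(30 + X) = 2*X/(30 + X))
s(1)*M(4*6 + 4, -16) + n = (2*1/(30 + 1))*((-16 + (4*6 + 4))/(15 + (4*6 + 4))) + 482 = (2*1/31)*((-16 + (24 + 4))/(15 + (24 + 4))) + 482 = (2*1*(1/31))*((-16 + 28)/(15 + 28)) + 482 = 2*(12/43)/31 + 482 = 2*((1/43)*12)/31 + 482 = (2/31)*(12/43) + 482 = 24/1333 + 482 = 642530/1333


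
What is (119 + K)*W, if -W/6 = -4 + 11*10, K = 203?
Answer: -204792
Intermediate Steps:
W = -636 (W = -6*(-4 + 11*10) = -6*(-4 + 110) = -6*106 = -636)
(119 + K)*W = (119 + 203)*(-636) = 322*(-636) = -204792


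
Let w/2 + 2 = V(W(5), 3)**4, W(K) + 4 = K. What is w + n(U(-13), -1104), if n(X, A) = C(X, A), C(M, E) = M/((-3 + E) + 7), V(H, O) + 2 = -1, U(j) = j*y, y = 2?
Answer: 86913/550 ≈ 158.02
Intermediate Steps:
W(K) = -4 + K
U(j) = 2*j (U(j) = j*2 = 2*j)
V(H, O) = -3 (V(H, O) = -2 - 1 = -3)
w = 158 (w = -4 + 2*(-3)**4 = -4 + 2*81 = -4 + 162 = 158)
C(M, E) = M/(4 + E)
n(X, A) = X/(4 + A)
w + n(U(-13), -1104) = 158 + (2*(-13))/(4 - 1104) = 158 - 26/(-1100) = 158 - 26*(-1/1100) = 158 + 13/550 = 86913/550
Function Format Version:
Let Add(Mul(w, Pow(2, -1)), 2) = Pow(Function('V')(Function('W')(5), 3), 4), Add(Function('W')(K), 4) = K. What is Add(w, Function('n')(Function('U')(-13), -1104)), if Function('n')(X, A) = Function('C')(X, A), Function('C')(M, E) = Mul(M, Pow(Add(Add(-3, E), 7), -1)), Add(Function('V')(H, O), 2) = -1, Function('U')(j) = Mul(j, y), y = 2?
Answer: Rational(86913, 550) ≈ 158.02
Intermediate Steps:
Function('W')(K) = Add(-4, K)
Function('U')(j) = Mul(2, j) (Function('U')(j) = Mul(j, 2) = Mul(2, j))
Function('V')(H, O) = -3 (Function('V')(H, O) = Add(-2, -1) = -3)
w = 158 (w = Add(-4, Mul(2, Pow(-3, 4))) = Add(-4, Mul(2, 81)) = Add(-4, 162) = 158)
Function('C')(M, E) = Mul(M, Pow(Add(4, E), -1))
Function('n')(X, A) = Mul(X, Pow(Add(4, A), -1))
Add(w, Function('n')(Function('U')(-13), -1104)) = Add(158, Mul(Mul(2, -13), Pow(Add(4, -1104), -1))) = Add(158, Mul(-26, Pow(-1100, -1))) = Add(158, Mul(-26, Rational(-1, 1100))) = Add(158, Rational(13, 550)) = Rational(86913, 550)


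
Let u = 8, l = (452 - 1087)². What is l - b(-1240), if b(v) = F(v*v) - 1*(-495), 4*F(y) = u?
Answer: 402728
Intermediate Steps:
l = 403225 (l = (-635)² = 403225)
F(y) = 2 (F(y) = (¼)*8 = 2)
b(v) = 497 (b(v) = 2 - 1*(-495) = 2 + 495 = 497)
l - b(-1240) = 403225 - 1*497 = 403225 - 497 = 402728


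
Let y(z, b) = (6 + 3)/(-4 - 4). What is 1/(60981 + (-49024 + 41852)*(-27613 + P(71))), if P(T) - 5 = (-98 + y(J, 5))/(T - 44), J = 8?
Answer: 54/10696961927 ≈ 5.0482e-9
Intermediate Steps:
y(z, b) = -9/8 (y(z, b) = 9/(-8) = 9*(-⅛) = -9/8)
P(T) = 5 - 793/(8*(-44 + T)) (P(T) = 5 + (-98 - 9/8)/(T - 44) = 5 - 793/(8*(-44 + T)))
1/(60981 + (-49024 + 41852)*(-27613 + P(71))) = 1/(60981 + (-49024 + 41852)*(-27613 + (-2553 + 40*71)/(8*(-44 + 71)))) = 1/(60981 - 7172*(-27613 + (⅛)*(-2553 + 2840)/27)) = 1/(60981 - 7172*(-27613 + (⅛)*(1/27)*287)) = 1/(60981 - 7172*(-27613 + 287/216)) = 1/(60981 - 7172*(-5964121/216)) = 1/(60981 + 10693668953/54) = 1/(10696961927/54) = 54/10696961927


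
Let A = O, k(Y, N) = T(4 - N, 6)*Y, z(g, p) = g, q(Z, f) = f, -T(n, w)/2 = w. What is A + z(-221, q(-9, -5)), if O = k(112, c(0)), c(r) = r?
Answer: -1565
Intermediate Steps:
T(n, w) = -2*w
k(Y, N) = -12*Y (k(Y, N) = (-2*6)*Y = -12*Y)
O = -1344 (O = -12*112 = -1344)
A = -1344
A + z(-221, q(-9, -5)) = -1344 - 221 = -1565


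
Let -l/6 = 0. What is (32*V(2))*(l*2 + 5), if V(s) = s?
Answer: 320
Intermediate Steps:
l = 0 (l = -6*0 = 0)
(32*V(2))*(l*2 + 5) = (32*2)*(0*2 + 5) = 64*(0 + 5) = 64*5 = 320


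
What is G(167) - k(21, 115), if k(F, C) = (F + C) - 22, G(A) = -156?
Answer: -270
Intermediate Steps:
k(F, C) = -22 + C + F (k(F, C) = (C + F) - 22 = -22 + C + F)
G(167) - k(21, 115) = -156 - (-22 + 115 + 21) = -156 - 1*114 = -156 - 114 = -270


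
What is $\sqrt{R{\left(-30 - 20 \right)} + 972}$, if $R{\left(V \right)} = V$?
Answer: $\sqrt{922} \approx 30.364$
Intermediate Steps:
$\sqrt{R{\left(-30 - 20 \right)} + 972} = \sqrt{\left(-30 - 20\right) + 972} = \sqrt{-50 + 972} = \sqrt{922}$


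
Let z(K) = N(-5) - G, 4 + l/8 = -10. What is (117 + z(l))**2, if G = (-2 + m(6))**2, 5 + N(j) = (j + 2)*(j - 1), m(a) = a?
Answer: 12996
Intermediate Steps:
l = -112 (l = -32 + 8*(-10) = -32 - 80 = -112)
N(j) = -5 + (-1 + j)*(2 + j) (N(j) = -5 + (j + 2)*(j - 1) = -5 + (2 + j)*(-1 + j) = -5 + (-1 + j)*(2 + j))
G = 16 (G = (-2 + 6)**2 = 4**2 = 16)
z(K) = -3 (z(K) = (-7 - 5 + (-5)**2) - 1*16 = (-7 - 5 + 25) - 16 = 13 - 16 = -3)
(117 + z(l))**2 = (117 - 3)**2 = 114**2 = 12996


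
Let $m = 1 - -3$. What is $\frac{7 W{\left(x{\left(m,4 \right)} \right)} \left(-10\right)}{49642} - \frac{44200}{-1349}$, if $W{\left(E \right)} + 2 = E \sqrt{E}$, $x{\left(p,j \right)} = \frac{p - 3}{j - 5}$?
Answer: $\frac{1097182630}{33483529} + \frac{35 i}{24821} \approx 32.768 + 0.0014101 i$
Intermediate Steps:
$m = 4$ ($m = 1 + 3 = 4$)
$x{\left(p,j \right)} = \frac{-3 + p}{-5 + j}$
$W{\left(E \right)} = -2 + E^{\frac{3}{2}}$ ($W{\left(E \right)} = -2 + E \sqrt{E} = -2 + E^{\frac{3}{2}}$)
$\frac{7 W{\left(x{\left(m,4 \right)} \right)} \left(-10\right)}{49642} - \frac{44200}{-1349} = \frac{7 \left(-2 + \left(\frac{-3 + 4}{-5 + 4}\right)^{\frac{3}{2}}\right) \left(-10\right)}{49642} - \frac{44200}{-1349} = 7 \left(-2 + \left(\frac{1}{-1} \cdot 1\right)^{\frac{3}{2}}\right) \left(-10\right) \frac{1}{49642} - - \frac{44200}{1349} = 7 \left(-2 + \left(\left(-1\right) 1\right)^{\frac{3}{2}}\right) \left(-10\right) \frac{1}{49642} + \frac{44200}{1349} = 7 \left(-2 + \left(-1\right)^{\frac{3}{2}}\right) \left(-10\right) \frac{1}{49642} + \frac{44200}{1349} = 7 \left(-2 - i\right) \left(-10\right) \frac{1}{49642} + \frac{44200}{1349} = \left(-14 - 7 i\right) \left(-10\right) \frac{1}{49642} + \frac{44200}{1349} = \left(140 + 70 i\right) \frac{1}{49642} + \frac{44200}{1349} = \left(\frac{70}{24821} + \frac{35 i}{24821}\right) + \frac{44200}{1349} = \frac{1097182630}{33483529} + \frac{35 i}{24821}$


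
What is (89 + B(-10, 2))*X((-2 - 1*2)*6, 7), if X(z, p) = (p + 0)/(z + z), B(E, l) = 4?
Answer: -217/16 ≈ -13.563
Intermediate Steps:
X(z, p) = p/(2*z) (X(z, p) = p/((2*z)) = p*(1/(2*z)) = p/(2*z))
(89 + B(-10, 2))*X((-2 - 1*2)*6, 7) = (89 + 4)*((½)*7/((-2 - 1*2)*6)) = 93*((½)*7/((-2 - 2)*6)) = 93*((½)*7/(-4*6)) = 93*((½)*7/(-24)) = 93*((½)*7*(-1/24)) = 93*(-7/48) = -217/16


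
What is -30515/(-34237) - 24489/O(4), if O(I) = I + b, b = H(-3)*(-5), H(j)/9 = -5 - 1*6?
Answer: -823202908/17084263 ≈ -48.185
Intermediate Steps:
H(j) = -99 (H(j) = 9*(-5 - 1*6) = 9*(-5 - 6) = 9*(-11) = -99)
b = 495 (b = -99*(-5) = 495)
O(I) = 495 + I (O(I) = I + 495 = 495 + I)
-30515/(-34237) - 24489/O(4) = -30515/(-34237) - 24489/(495 + 4) = -30515*(-1/34237) - 24489/499 = 30515/34237 - 24489*1/499 = 30515/34237 - 24489/499 = -823202908/17084263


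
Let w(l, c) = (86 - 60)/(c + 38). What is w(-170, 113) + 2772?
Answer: 418598/151 ≈ 2772.2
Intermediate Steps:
w(l, c) = 26/(38 + c)
w(-170, 113) + 2772 = 26/(38 + 113) + 2772 = 26/151 + 2772 = 418598/151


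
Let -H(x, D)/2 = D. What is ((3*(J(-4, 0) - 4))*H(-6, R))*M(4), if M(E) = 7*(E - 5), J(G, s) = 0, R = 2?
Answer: -336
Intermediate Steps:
H(x, D) = -2*D
M(E) = -35 + 7*E (M(E) = 7*(-5 + E) = -35 + 7*E)
((3*(J(-4, 0) - 4))*H(-6, R))*M(4) = ((3*(0 - 4))*(-2*2))*(-35 + 7*4) = ((3*(-4))*(-4))*(-35 + 28) = -12*(-4)*(-7) = 48*(-7) = -336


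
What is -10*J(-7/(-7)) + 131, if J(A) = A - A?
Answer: 131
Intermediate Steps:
J(A) = 0
-10*J(-7/(-7)) + 131 = -10*0 + 131 = 0 + 131 = 131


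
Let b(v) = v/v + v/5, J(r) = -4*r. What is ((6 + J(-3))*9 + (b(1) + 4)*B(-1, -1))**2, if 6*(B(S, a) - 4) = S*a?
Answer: 303601/9 ≈ 33733.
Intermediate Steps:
b(v) = 1 + v/5 (b(v) = 1 + v*(1/5) = 1 + v/5)
B(S, a) = 4 + S*a/6 (B(S, a) = 4 + (S*a)/6 = 4 + S*a/6)
((6 + J(-3))*9 + (b(1) + 4)*B(-1, -1))**2 = ((6 - 4*(-3))*9 + ((1 + (1/5)*1) + 4)*(4 + (1/6)*(-1)*(-1)))**2 = ((6 + 12)*9 + ((1 + 1/5) + 4)*(4 + 1/6))**2 = (18*9 + (6/5 + 4)*(25/6))**2 = (162 + (26/5)*(25/6))**2 = (162 + 65/3)**2 = (551/3)**2 = 303601/9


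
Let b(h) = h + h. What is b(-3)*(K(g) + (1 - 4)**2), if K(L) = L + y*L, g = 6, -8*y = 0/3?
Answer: -90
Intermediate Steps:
y = 0 (y = -0/3 = -1/8*0 = 0)
b(h) = 2*h
K(L) = L (K(L) = L + 0*L = L + 0 = L)
b(-3)*(K(g) + (1 - 4)**2) = (2*(-3))*(6 + (1 - 4)**2) = -6*(6 + (-3)**2) = -6*(6 + 9) = -6*15 = -90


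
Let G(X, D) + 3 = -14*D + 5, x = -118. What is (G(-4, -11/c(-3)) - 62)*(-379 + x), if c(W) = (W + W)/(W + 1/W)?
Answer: -114310/9 ≈ -12701.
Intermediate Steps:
c(W) = 2*W/(W + 1/W) (c(W) = (2*W)/(W + 1/W) = 2*W/(W + 1/W))
G(X, D) = 2 - 14*D (G(X, D) = -3 + (-14*D + 5) = -3 + (5 - 14*D) = 2 - 14*D)
(G(-4, -11/c(-3)) - 62)*(-379 + x) = ((2 - (-154)/(2*(-3)**2/(1 + (-3)**2))) - 62)*(-379 - 118) = ((2 - (-154)/(2*9/(1 + 9))) - 62)*(-497) = ((2 - (-154)/(2*9/10)) - 62)*(-497) = ((2 - (-154)/(2*9*(1/10))) - 62)*(-497) = ((2 - (-154)/9/5) - 62)*(-497) = ((2 - (-154)*5/9) - 62)*(-497) = ((2 - 14*(-55/9)) - 62)*(-497) = ((2 + 770/9) - 62)*(-497) = (788/9 - 62)*(-497) = (230/9)*(-497) = -114310/9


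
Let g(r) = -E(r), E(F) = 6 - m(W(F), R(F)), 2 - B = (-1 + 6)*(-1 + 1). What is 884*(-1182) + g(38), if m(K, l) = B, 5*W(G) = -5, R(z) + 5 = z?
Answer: -1044892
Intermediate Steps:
B = 2 (B = 2 - (-1 + 6)*(-1 + 1) = 2 - 5*0 = 2 - 1*0 = 2 + 0 = 2)
R(z) = -5 + z
W(G) = -1 (W(G) = (1/5)*(-5) = -1)
m(K, l) = 2
E(F) = 4 (E(F) = 6 - 1*2 = 6 - 2 = 4)
g(r) = -4 (g(r) = -1*4 = -4)
884*(-1182) + g(38) = 884*(-1182) - 4 = -1044888 - 4 = -1044892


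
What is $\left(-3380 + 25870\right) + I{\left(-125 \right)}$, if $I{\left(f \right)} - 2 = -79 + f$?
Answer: $22288$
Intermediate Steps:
$I{\left(f \right)} = -77 + f$ ($I{\left(f \right)} = 2 + \left(-79 + f\right) = -77 + f$)
$\left(-3380 + 25870\right) + I{\left(-125 \right)} = \left(-3380 + 25870\right) - 202 = 22490 - 202 = 22288$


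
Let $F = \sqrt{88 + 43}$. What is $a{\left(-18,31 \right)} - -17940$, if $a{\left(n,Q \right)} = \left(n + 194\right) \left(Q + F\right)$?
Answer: $23396 + 176 \sqrt{131} \approx 25410.0$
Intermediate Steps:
$F = \sqrt{131} \approx 11.446$
$a{\left(n,Q \right)} = \left(194 + n\right) \left(Q + \sqrt{131}\right)$ ($a{\left(n,Q \right)} = \left(n + 194\right) \left(Q + \sqrt{131}\right) = \left(194 + n\right) \left(Q + \sqrt{131}\right)$)
$a{\left(-18,31 \right)} - -17940 = \left(194 \cdot 31 + 194 \sqrt{131} + 31 \left(-18\right) - 18 \sqrt{131}\right) - -17940 = \left(6014 + 194 \sqrt{131} - 558 - 18 \sqrt{131}\right) + 17940 = \left(5456 + 176 \sqrt{131}\right) + 17940 = 23396 + 176 \sqrt{131}$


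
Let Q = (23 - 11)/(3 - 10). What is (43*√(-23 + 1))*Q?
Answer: -516*I*√22/7 ≈ -345.75*I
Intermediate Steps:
Q = -12/7 (Q = 12/(-7) = 12*(-⅐) = -12/7 ≈ -1.7143)
(43*√(-23 + 1))*Q = (43*√(-23 + 1))*(-12/7) = (43*√(-22))*(-12/7) = (43*(I*√22))*(-12/7) = (43*I*√22)*(-12/7) = -516*I*√22/7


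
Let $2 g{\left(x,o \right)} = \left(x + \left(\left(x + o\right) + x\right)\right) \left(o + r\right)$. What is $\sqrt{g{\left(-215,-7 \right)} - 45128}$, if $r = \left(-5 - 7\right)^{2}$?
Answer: $i \sqrt{89790} \approx 299.65 i$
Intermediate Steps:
$r = 144$ ($r = \left(-12\right)^{2} = 144$)
$g{\left(x,o \right)} = \frac{\left(144 + o\right) \left(o + 3 x\right)}{2}$ ($g{\left(x,o \right)} = \frac{\left(x + \left(\left(x + o\right) + x\right)\right) \left(o + 144\right)}{2} = \frac{\left(x + \left(\left(o + x\right) + x\right)\right) \left(144 + o\right)}{2} = \frac{\left(x + \left(o + 2 x\right)\right) \left(144 + o\right)}{2} = \frac{\left(o + 3 x\right) \left(144 + o\right)}{2} = \frac{\left(144 + o\right) \left(o + 3 x\right)}{2}$)
$\sqrt{g{\left(-215,-7 \right)} - 45128} = \sqrt{\left(\frac{\left(-7\right)^{2}}{2} + 72 \left(-7\right) + 216 \left(-215\right) + \frac{3}{2} \left(-7\right) \left(-215\right)\right) - 45128} = \sqrt{\left(\frac{1}{2} \cdot 49 - 504 - 46440 + \frac{4515}{2}\right) - 45128} = \sqrt{\left(\frac{49}{2} - 504 - 46440 + \frac{4515}{2}\right) - 45128} = \sqrt{-44662 - 45128} = \sqrt{-89790} = i \sqrt{89790}$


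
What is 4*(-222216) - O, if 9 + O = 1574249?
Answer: -2463104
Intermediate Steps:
O = 1574240 (O = -9 + 1574249 = 1574240)
4*(-222216) - O = 4*(-222216) - 1*1574240 = -888864 - 1574240 = -2463104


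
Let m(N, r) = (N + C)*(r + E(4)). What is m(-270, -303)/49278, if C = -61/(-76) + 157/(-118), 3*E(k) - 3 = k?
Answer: 60787133/36827092 ≈ 1.6506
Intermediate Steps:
E(k) = 1 + k/3
C = -2367/4484 (C = -61*(-1/76) + 157*(-1/118) = 61/76 - 157/118 = -2367/4484 ≈ -0.52788)
m(N, r) = (-2367/4484 + N)*(7/3 + r) (m(N, r) = (N - 2367/4484)*(r + (1 + (1/3)*4)) = (-2367/4484 + N)*(r + (1 + 4/3)) = (-2367/4484 + N)*(r + 7/3) = (-2367/4484 + N)*(7/3 + r))
m(-270, -303)/49278 = (-5523/4484 - 2367/4484*(-303) + (7/3)*(-270) - 270*(-303))/49278 = (-5523/4484 + 717201/4484 - 630 + 81810)*(1/49278) = (182361399/2242)*(1/49278) = 60787133/36827092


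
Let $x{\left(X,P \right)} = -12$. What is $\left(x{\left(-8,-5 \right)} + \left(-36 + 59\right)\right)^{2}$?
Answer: $121$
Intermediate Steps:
$\left(x{\left(-8,-5 \right)} + \left(-36 + 59\right)\right)^{2} = \left(-12 + \left(-36 + 59\right)\right)^{2} = \left(-12 + 23\right)^{2} = 11^{2} = 121$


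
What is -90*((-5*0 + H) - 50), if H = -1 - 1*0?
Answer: 4590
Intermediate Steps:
H = -1 (H = -1 + 0 = -1)
-90*((-5*0 + H) - 50) = -90*((-5*0 - 1) - 50) = -90*((0 - 1) - 50) = -90*(-1 - 50) = -90*(-51) = 4590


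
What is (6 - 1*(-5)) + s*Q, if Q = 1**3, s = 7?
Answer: 18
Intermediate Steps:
Q = 1
(6 - 1*(-5)) + s*Q = (6 - 1*(-5)) + 7*1 = (6 + 5) + 7 = 11 + 7 = 18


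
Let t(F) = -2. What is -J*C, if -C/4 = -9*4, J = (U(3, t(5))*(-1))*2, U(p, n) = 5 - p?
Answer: 576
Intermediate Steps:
J = -4 (J = ((5 - 1*3)*(-1))*2 = ((5 - 3)*(-1))*2 = (2*(-1))*2 = -2*2 = -4)
C = 144 (C = -(-36)*4 = -4*(-36) = 144)
-J*C = -(-4)*144 = -1*(-576) = 576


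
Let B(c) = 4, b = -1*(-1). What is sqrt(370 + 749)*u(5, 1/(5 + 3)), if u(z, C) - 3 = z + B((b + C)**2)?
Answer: 12*sqrt(1119) ≈ 401.42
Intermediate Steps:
b = 1
u(z, C) = 7 + z (u(z, C) = 3 + (z + 4) = 3 + (4 + z) = 7 + z)
sqrt(370 + 749)*u(5, 1/(5 + 3)) = sqrt(370 + 749)*(7 + 5) = sqrt(1119)*12 = 12*sqrt(1119)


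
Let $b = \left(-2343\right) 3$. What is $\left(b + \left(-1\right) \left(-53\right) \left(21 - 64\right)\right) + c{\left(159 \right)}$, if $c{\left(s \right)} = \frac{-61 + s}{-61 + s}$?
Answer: $-9307$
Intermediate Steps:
$b = -7029$
$c{\left(s \right)} = 1$
$\left(b + \left(-1\right) \left(-53\right) \left(21 - 64\right)\right) + c{\left(159 \right)} = \left(-7029 + \left(-1\right) \left(-53\right) \left(21 - 64\right)\right) + 1 = \left(-7029 + 53 \left(-43\right)\right) + 1 = \left(-7029 - 2279\right) + 1 = -9308 + 1 = -9307$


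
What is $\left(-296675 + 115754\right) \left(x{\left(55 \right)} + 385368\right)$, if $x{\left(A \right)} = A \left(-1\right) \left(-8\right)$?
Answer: $-69800769168$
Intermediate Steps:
$x{\left(A \right)} = 8 A$ ($x{\left(A \right)} = - A \left(-8\right) = 8 A$)
$\left(-296675 + 115754\right) \left(x{\left(55 \right)} + 385368\right) = \left(-296675 + 115754\right) \left(8 \cdot 55 + 385368\right) = - 180921 \left(440 + 385368\right) = \left(-180921\right) 385808 = -69800769168$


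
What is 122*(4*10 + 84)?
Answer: 15128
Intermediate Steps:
122*(4*10 + 84) = 122*(40 + 84) = 122*124 = 15128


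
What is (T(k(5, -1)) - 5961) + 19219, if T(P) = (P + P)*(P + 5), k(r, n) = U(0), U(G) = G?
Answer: 13258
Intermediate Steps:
k(r, n) = 0
T(P) = 2*P*(5 + P) (T(P) = (2*P)*(5 + P) = 2*P*(5 + P))
(T(k(5, -1)) - 5961) + 19219 = (2*0*(5 + 0) - 5961) + 19219 = (2*0*5 - 5961) + 19219 = (0 - 5961) + 19219 = -5961 + 19219 = 13258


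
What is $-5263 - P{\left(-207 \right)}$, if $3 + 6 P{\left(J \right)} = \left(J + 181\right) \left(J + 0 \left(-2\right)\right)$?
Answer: $- \frac{12319}{2} \approx -6159.5$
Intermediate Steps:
$P{\left(J \right)} = - \frac{1}{2} + \frac{J \left(181 + J\right)}{6}$ ($P{\left(J \right)} = - \frac{1}{2} + \frac{\left(J + 181\right) \left(J + 0 \left(-2\right)\right)}{6} = - \frac{1}{2} + \frac{\left(181 + J\right) \left(J + 0\right)}{6} = - \frac{1}{2} + \frac{\left(181 + J\right) J}{6} = - \frac{1}{2} + \frac{J \left(181 + J\right)}{6}$)
$-5263 - P{\left(-207 \right)} = -5263 - \left(- \frac{1}{2} + \frac{\left(-207\right)^{2}}{6} + \frac{181}{6} \left(-207\right)\right) = -5263 - \left(- \frac{1}{2} + \frac{1}{6} \cdot 42849 - \frac{12489}{2}\right) = -5263 - \left(- \frac{1}{2} + \frac{14283}{2} - \frac{12489}{2}\right) = -5263 - \frac{1793}{2} = - \frac{12319}{2}$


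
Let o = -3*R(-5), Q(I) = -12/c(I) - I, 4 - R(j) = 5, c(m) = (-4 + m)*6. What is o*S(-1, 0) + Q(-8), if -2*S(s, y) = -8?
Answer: 121/6 ≈ 20.167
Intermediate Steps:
S(s, y) = 4 (S(s, y) = -1/2*(-8) = 4)
c(m) = -24 + 6*m
R(j) = -1 (R(j) = 4 - 1*5 = 4 - 5 = -1)
Q(I) = -I - 12/(-24 + 6*I) (Q(I) = -12/(-24 + 6*I) - I = -I - 12/(-24 + 6*I))
o = 3 (o = -3*(-1) = 3)
o*S(-1, 0) + Q(-8) = 3*4 + (-2 - 1*(-8)*(-4 - 8))/(-4 - 8) = 12 + (-2 - 1*(-8)*(-12))/(-12) = 12 - (-2 - 96)/12 = 12 - 1/12*(-98) = 12 + 49/6 = 121/6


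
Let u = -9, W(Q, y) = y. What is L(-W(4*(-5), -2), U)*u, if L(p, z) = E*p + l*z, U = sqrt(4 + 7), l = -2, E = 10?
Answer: -180 + 18*sqrt(11) ≈ -120.30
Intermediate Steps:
U = sqrt(11) ≈ 3.3166
L(p, z) = -2*z + 10*p (L(p, z) = 10*p - 2*z = -2*z + 10*p)
L(-W(4*(-5), -2), U)*u = (-2*sqrt(11) + 10*(-1*(-2)))*(-9) = (-2*sqrt(11) + 10*2)*(-9) = (-2*sqrt(11) + 20)*(-9) = (20 - 2*sqrt(11))*(-9) = -180 + 18*sqrt(11)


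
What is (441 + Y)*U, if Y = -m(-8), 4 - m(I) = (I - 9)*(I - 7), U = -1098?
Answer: -759816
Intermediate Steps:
m(I) = 4 - (-9 + I)*(-7 + I) (m(I) = 4 - (I - 9)*(I - 7) = 4 - (-9 + I)*(-7 + I))
Y = 251 (Y = -(-59 - 1*(-8)² + 16*(-8)) = -(-59 - 1*64 - 128) = -(-59 - 64 - 128) = -1*(-251) = 251)
(441 + Y)*U = (441 + 251)*(-1098) = 692*(-1098) = -759816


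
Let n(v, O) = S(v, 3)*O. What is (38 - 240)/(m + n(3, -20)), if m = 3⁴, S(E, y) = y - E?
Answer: -202/81 ≈ -2.4938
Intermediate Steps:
m = 81
n(v, O) = O*(3 - v) (n(v, O) = (3 - v)*O = O*(3 - v))
(38 - 240)/(m + n(3, -20)) = (38 - 240)/(81 - 20*(3 - 1*3)) = -202/(81 - 20*(3 - 3)) = -202/(81 - 20*0) = -202/(81 + 0) = -202/81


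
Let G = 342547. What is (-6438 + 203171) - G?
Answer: -145814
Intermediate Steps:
(-6438 + 203171) - G = (-6438 + 203171) - 1*342547 = 196733 - 342547 = -145814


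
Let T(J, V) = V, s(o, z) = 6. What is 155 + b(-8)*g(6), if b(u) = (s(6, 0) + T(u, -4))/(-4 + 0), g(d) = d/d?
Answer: 309/2 ≈ 154.50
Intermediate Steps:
g(d) = 1
b(u) = -1/2 (b(u) = (6 - 4)/(-4 + 0) = 2/(-4) = 2*(-1/4) = -1/2)
155 + b(-8)*g(6) = 155 - 1/2*1 = 155 - 1/2 = 309/2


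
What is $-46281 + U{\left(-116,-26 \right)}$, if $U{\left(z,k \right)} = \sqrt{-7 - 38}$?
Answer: $-46281 + 3 i \sqrt{5} \approx -46281.0 + 6.7082 i$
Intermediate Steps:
$U{\left(z,k \right)} = 3 i \sqrt{5}$ ($U{\left(z,k \right)} = \sqrt{-45} = 3 i \sqrt{5}$)
$-46281 + U{\left(-116,-26 \right)} = -46281 + 3 i \sqrt{5}$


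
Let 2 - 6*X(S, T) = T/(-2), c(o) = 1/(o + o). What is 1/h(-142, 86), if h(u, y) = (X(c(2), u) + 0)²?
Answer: 4/529 ≈ 0.0075614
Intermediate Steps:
c(o) = 1/(2*o)
X(S, T) = ⅓ + T/12 (X(S, T) = ⅓ - T/(6*(-2)) = ⅓ - T*(-1)/(6*2) = ⅓ - (-1)*T/12 = ⅓ + T/12)
h(u, y) = (⅓ + u/12)² (h(u, y) = ((⅓ + u/12) + 0)² = (⅓ + u/12)²)
1/h(-142, 86) = 1/((4 - 142)²/144) = 1/((1/144)*(-138)²) = 1/((1/144)*19044) = 1/(529/4) = 4/529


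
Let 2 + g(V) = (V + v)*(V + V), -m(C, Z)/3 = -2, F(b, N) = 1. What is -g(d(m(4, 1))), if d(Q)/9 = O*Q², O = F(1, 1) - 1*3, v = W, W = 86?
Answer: -728350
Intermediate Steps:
v = 86
m(C, Z) = 6 (m(C, Z) = -3*(-2) = 6)
O = -2 (O = 1 - 1*3 = 1 - 3 = -2)
d(Q) = -18*Q² (d(Q) = 9*(-2*Q²) = -18*Q²)
g(V) = -2 + 2*V*(86 + V) (g(V) = -2 + (V + 86)*(V + V) = -2 + (86 + V)*(2*V) = -2 + 2*V*(86 + V))
-g(d(m(4, 1))) = -(-2 + 2*(-18*6²)² + 172*(-18*6²)) = -(-2 + 2*(-18*36)² + 172*(-18*36)) = -(-2 + 2*(-648)² + 172*(-648)) = -(-2 + 2*419904 - 111456) = -(-2 + 839808 - 111456) = -1*728350 = -728350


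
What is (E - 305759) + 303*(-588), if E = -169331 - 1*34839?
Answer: -688093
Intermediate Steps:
E = -204170 (E = -169331 - 34839 = -204170)
(E - 305759) + 303*(-588) = (-204170 - 305759) + 303*(-588) = -509929 - 178164 = -688093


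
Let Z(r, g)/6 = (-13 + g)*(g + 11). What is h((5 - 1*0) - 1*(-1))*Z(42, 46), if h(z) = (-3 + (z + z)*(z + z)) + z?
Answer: 1659042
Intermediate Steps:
Z(r, g) = 6*(-13 + g)*(11 + g) (Z(r, g) = 6*((-13 + g)*(g + 11)) = 6*((-13 + g)*(11 + g)) = 6*(-13 + g)*(11 + g))
h(z) = -3 + z + 4*z**2 (h(z) = (-3 + (2*z)*(2*z)) + z = (-3 + 4*z**2) + z = -3 + z + 4*z**2)
h((5 - 1*0) - 1*(-1))*Z(42, 46) = (-3 + ((5 - 1*0) - 1*(-1)) + 4*((5 - 1*0) - 1*(-1))**2)*(-858 - 12*46 + 6*46**2) = (-3 + ((5 + 0) + 1) + 4*((5 + 0) + 1)**2)*(-858 - 552 + 6*2116) = (-3 + (5 + 1) + 4*(5 + 1)**2)*(-858 - 552 + 12696) = (-3 + 6 + 4*6**2)*11286 = (-3 + 6 + 4*36)*11286 = (-3 + 6 + 144)*11286 = 147*11286 = 1659042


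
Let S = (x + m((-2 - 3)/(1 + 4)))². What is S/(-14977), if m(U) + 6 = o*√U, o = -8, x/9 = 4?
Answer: -836/14977 + 480*I/14977 ≈ -0.055819 + 0.032049*I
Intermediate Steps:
x = 36 (x = 9*4 = 36)
m(U) = -6 - 8*√U
S = (30 - 8*I)² (S = (36 + (-6 - 8*√(-2 - 3)/√(1 + 4)))² = (36 + (-6 - 8*I))² = (30 - 8*I)² ≈ 836.0 - 480.0*I)
S/(-14977) = (836 - 480*I)/(-14977) = (836 - 480*I)*(-1/14977) = -836/14977 + 480*I/14977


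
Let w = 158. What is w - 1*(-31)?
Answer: 189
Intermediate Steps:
w - 1*(-31) = 158 - 1*(-31) = 158 + 31 = 189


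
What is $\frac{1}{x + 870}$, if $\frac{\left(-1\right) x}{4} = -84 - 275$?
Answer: $\frac{1}{2306} \approx 0.00043365$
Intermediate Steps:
$x = 1436$ ($x = - 4 \left(-84 - 275\right) = \left(-4\right) \left(-359\right) = 1436$)
$\frac{1}{x + 870} = \frac{1}{1436 + 870} = \frac{1}{2306}$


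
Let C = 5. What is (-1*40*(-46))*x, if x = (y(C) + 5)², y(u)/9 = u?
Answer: 4600000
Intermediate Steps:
y(u) = 9*u
x = 2500 (x = (9*5 + 5)² = (45 + 5)² = 50² = 2500)
(-1*40*(-46))*x = (-1*40*(-46))*2500 = -40*(-46)*2500 = 1840*2500 = 4600000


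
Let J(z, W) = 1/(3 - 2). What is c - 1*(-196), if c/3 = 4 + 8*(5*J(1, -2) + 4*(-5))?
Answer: -152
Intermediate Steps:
J(z, W) = 1 (J(z, W) = 1/1 = 1)
c = -348 (c = 3*(4 + 8*(5*1 + 4*(-5))) = 3*(4 + 8*(5 - 20)) = 3*(4 + 8*(-15)) = 3*(4 - 120) = 3*(-116) = -348)
c - 1*(-196) = -348 - 1*(-196) = -348 + 196 = -152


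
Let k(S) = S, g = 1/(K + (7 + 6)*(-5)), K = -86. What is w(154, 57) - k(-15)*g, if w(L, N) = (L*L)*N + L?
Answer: 204146851/151 ≈ 1.3520e+6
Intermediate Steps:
g = -1/151 (g = 1/(-86 + (7 + 6)*(-5)) = 1/(-86 + 13*(-5)) = 1/(-86 - 65) = 1/(-151) = -1/151 ≈ -0.0066225)
w(L, N) = L + N*L² (w(L, N) = L²*N + L = N*L² + L = L + N*L²)
w(154, 57) - k(-15)*g = 154*(1 + 154*57) - (-15)*(-1)/151 = 154*(1 + 8778) - 1*15/151 = 154*8779 - 15/151 = 1351966 - 15/151 = 204146851/151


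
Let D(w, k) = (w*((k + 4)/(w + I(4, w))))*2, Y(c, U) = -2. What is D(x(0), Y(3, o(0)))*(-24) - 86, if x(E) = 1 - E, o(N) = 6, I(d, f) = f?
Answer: -134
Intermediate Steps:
D(w, k) = 4 + k (D(w, k) = (w*((k + 4)/(w + w)))*2 = (w*((4 + k)/((2*w))))*2 = (w*((4 + k)*(1/(2*w))))*2 = (w*((4 + k)/(2*w)))*2 = (2 + k/2)*2 = 4 + k)
D(x(0), Y(3, o(0)))*(-24) - 86 = (4 - 2)*(-24) - 86 = 2*(-24) - 86 = -48 - 86 = -134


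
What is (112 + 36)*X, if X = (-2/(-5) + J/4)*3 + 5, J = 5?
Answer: 7363/5 ≈ 1472.6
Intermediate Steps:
X = 199/20 (X = (-2/(-5) + 5/4)*3 + 5 = (-2*(-1/5) + 5*(1/4))*3 + 5 = (2/5 + 5/4)*3 + 5 = (33/20)*3 + 5 = 99/20 + 5 = 199/20 ≈ 9.9500)
(112 + 36)*X = (112 + 36)*(199/20) = 148*(199/20) = 7363/5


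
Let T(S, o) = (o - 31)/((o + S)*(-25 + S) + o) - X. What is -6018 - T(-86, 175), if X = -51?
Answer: -7361679/1213 ≈ -6069.0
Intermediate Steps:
T(S, o) = 51 + (-31 + o)/(o + (-25 + S)*(S + o)) (T(S, o) = (o - 31)/((o + S)*(-25 + S) + o) - 1*(-51) = (-31 + o)/((S + o)*(-25 + S) + o) + 51 = (-31 + o)/((-25 + S)*(S + o) + o) + 51 = (-31 + o)/(o + (-25 + S)*(S + o)) + 51 = 51 + (-31 + o)/(o + (-25 + S)*(S + o)))
-6018 - T(-86, 175) = -6018 - (-31 - 1275*(-86) - 1223*175 + 51*(-86)² + 51*(-86)*175)/((-86)² - 25*(-86) - 24*175 - 86*175) = -6018 - (-31 + 109650 - 214025 + 51*7396 - 767550)/(7396 + 2150 - 4200 - 15050) = -6018 - (-31 + 109650 - 214025 + 377196 - 767550)/(-9704) = -6018 - (-1)*(-494760)/9704 = -6018 - 1*61845/1213 = -6018 - 61845/1213 = -7361679/1213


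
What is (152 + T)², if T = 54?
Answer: 42436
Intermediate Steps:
(152 + T)² = (152 + 54)² = 206² = 42436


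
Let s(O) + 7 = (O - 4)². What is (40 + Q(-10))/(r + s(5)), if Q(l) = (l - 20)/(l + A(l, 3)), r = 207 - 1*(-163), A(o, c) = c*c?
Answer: 5/26 ≈ 0.19231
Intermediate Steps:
A(o, c) = c²
r = 370 (r = 207 + 163 = 370)
Q(l) = (-20 + l)/(9 + l) (Q(l) = (l - 20)/(l + 3²) = (-20 + l)/(l + 9) = (-20 + l)/(9 + l))
s(O) = -7 + (-4 + O)² (s(O) = -7 + (O - 4)² = -7 + (-4 + O)²)
(40 + Q(-10))/(r + s(5)) = (40 + (-20 - 10)/(9 - 10))/(370 + (-7 + (-4 + 5)²)) = (40 - 30/(-1))/(370 + (-7 + 1²)) = (40 - 1*(-30))/(370 + (-7 + 1)) = (40 + 30)/(370 - 6) = 70/364 = 70*(1/364) = 5/26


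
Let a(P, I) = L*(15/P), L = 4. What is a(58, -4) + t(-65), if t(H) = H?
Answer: -1855/29 ≈ -63.966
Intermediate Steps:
a(P, I) = 60/P (a(P, I) = 4*(15/P) = 60/P)
a(58, -4) + t(-65) = 60/58 - 65 = 60*(1/58) - 65 = 30/29 - 65 = -1855/29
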